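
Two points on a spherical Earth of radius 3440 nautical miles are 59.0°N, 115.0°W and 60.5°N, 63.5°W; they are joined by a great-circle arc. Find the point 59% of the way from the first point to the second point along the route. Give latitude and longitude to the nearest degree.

≈ 62°N, 85°W

The haversine formula gives a central angle δ ≈ 0.442 rad (25.3°) between the endpoints.
Interpolate at f = 0.59 with slerp weights a = sin((1−f)δ)/sin δ ≈ 0.421, b = sin(fδ)/sin δ ≈ 0.603.
p = a·p₁ + b·p₂ ≈ (0.041, -0.462, 0.886); φ = arcsin(p_z) ≈ 62.35°, λ = atan2(p_y, p_x) ≈ -84.97°.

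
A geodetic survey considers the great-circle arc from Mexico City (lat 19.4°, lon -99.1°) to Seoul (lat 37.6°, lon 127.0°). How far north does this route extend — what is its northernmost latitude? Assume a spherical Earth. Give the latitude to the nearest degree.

≈ 55°

The great circle lies in the plane with unit normal n̂ = (p₁ × p₂)/|p₁ × p₂|.
Here n̂_z ≈ -0.567; the vertex latitude is φ_max = arccos|n̂_z| ≈ 55.4°.
Check via Clairaut: cos φ_max = |cos φ₁| · sin C = cos(19.4°)·sin(37.0°) ≈ 0.567, again giving ≈ 55.4°.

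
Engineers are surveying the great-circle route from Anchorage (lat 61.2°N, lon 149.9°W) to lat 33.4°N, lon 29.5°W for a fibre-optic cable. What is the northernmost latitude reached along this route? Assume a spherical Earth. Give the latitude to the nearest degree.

The great circle lies in the plane with unit normal n̂ = (p₁ × p₂)/|p₁ × p₂|.
Here n̂_z ≈ +0.361; the vertex latitude is φ_max = arccos|n̂_z| ≈ 68.8°.
Check via Clairaut: cos φ_max = |cos φ₁| · sin C = cos(61.2°)·sin(48.6°) ≈ 0.361, again giving ≈ 68.8°.

≈ 69°N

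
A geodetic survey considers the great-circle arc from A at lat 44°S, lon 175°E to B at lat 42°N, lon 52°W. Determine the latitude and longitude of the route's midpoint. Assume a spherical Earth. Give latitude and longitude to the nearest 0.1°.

Convert each endpoint to a unit vector on the sphere (x = cos φ cos λ, y = cos φ sin λ, z = sin φ).
The central angle between the endpoints is δ = arccos(p₁·p₂) ≈ 2.549 rad (146.0°).
Interpolate at f = 1/2 with slerp weights a = sin((1−f)δ)/sin δ ≈ 1.712, b = sin(fδ)/sin δ ≈ 1.712.
p = a·p₁ + b·p₂ ≈ (-0.444, -0.895, -0.044); φ = arcsin(p_z) ≈ -2.50°, λ = atan2(p_y, p_x) ≈ -116.36°.

≈ lat 2.5°S, lon 116.4°W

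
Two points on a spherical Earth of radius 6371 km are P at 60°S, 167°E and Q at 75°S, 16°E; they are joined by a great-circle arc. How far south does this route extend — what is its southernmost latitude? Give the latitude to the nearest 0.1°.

≈ 84.8°S

The great circle lies in the plane with unit normal n̂ = (p₁ × p₂)/|p₁ × p₂|.
Here n̂_z ≈ -0.091; the vertex latitude is φ_max = arccos|n̂_z| ≈ 84.8°.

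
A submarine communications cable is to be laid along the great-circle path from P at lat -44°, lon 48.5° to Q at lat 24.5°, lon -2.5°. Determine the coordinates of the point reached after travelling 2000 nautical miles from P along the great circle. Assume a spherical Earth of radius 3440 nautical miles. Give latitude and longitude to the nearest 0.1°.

≈ lat -17.7°, lon 24.2°

From cos δ = sin φ₁ sin φ₂ + cos φ₁ cos φ₂ cos Δλ, the central angle is δ ≈ 1.447 rad (82.9°). The total great-circle distance is δ·R ≈ 1.447 × 3440 ≈ 4976 nmi, so the target fraction is f = 2000/4976 ≈ 0.402.
Interpolate at f ≈ 0.402 with slerp weights a = sin((1−f)δ)/sin δ ≈ 0.767, b = sin(fδ)/sin δ ≈ 0.553.
p = a·p₁ + b·p₂ ≈ (0.869, 0.391, -0.303); φ = arcsin(p_z) ≈ -17.66°, λ = atan2(p_y, p_x) ≈ 24.25°.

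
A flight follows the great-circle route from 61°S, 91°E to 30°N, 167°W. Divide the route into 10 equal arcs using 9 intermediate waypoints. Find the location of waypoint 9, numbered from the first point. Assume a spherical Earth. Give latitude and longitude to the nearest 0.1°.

Write both endpoints as unit vectors p₁, p₂ with components (cos φ cos λ, cos φ sin λ, sin φ).
The central angle between the endpoints is δ = arccos(p₁·p₂) ≈ 2.123 rad (121.6°).
Interpolate at f = 9/10 with slerp weights a = sin((1−f)δ)/sin δ ≈ 0.248, b = sin(fδ)/sin δ ≈ 1.107.
p = a·p₁ + b·p₂ ≈ (-0.937, -0.096, 0.337); φ = arcsin(p_z) ≈ 19.71°, λ = atan2(p_y, p_x) ≈ -174.16°.

≈ 19.7°N, 174.2°W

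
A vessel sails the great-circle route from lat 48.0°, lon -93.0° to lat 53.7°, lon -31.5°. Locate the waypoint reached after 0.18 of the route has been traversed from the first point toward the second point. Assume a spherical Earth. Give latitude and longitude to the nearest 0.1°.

≈ lat 51.3°, lon -83.7°

The haversine formula gives a central angle δ ≈ 0.663 rad (38.0°) between the endpoints.
Interpolate at f = 0.18 with slerp weights a = sin((1−f)δ)/sin δ ≈ 0.840, b = sin(fδ)/sin δ ≈ 0.193.
p = a·p₁ + b·p₂ ≈ (0.068, -0.621, 0.780); φ = arcsin(p_z) ≈ 51.31°, λ = atan2(p_y, p_x) ≈ -83.74°.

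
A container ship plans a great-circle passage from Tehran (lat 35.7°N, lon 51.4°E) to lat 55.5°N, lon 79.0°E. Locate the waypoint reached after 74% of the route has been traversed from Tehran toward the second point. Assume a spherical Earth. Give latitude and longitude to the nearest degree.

Convert each endpoint to a unit vector on the sphere (x = cos φ cos λ, y = cos φ sin λ, z = sin φ).
The central angle between the endpoints is δ = arccos(p₁·p₂) ≈ 0.477 rad (27.3°).
Interpolate at f = 0.74 with slerp weights a = sin((1−f)δ)/sin δ ≈ 0.269, b = sin(fδ)/sin δ ≈ 0.753.
p = a·p₁ + b·p₂ ≈ (0.218, 0.590, 0.778); φ = arcsin(p_z) ≈ 51.05°, λ = atan2(p_y, p_x) ≈ 69.72°.

≈ lat 51°N, lon 70°E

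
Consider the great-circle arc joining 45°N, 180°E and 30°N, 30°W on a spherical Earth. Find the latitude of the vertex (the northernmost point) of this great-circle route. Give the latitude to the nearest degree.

The great circle lies in the plane with unit normal n̂ = (p₁ × p₂)/|p₁ × p₂|.
Here n̂_z ≈ +0.311; the vertex latitude is φ_max = arccos|n̂_z| ≈ 71.9°.
Check via Clairaut: cos φ_max = |cos φ₁| · sin C = cos(45.0°)·sin(26.1°) ≈ 0.311, again giving ≈ 71.9°.

≈ 72°N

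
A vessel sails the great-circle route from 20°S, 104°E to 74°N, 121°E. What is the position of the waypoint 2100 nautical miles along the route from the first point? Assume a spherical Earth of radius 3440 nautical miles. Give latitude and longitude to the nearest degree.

Convert each endpoint to a unit vector on the sphere (x = cos φ cos λ, y = cos φ sin λ, z = sin φ).
The central angle between the endpoints is δ = arccos(p₁·p₂) ≈ 1.652 rad (94.7°). The total great-circle distance is δ·R ≈ 1.652 × 3440 ≈ 5683 nmi, so the target fraction is f = 2100/5683 ≈ 0.370.
Interpolate at f ≈ 0.370 with slerp weights a = sin((1−f)δ)/sin δ ≈ 0.866, b = sin(fδ)/sin δ ≈ 0.575.
p = a·p₁ + b·p₂ ≈ (-0.279, 0.925, 0.257); φ = arcsin(p_z) ≈ 14.87°, λ = atan2(p_y, p_x) ≈ 106.75°.

≈ 15°N, 107°E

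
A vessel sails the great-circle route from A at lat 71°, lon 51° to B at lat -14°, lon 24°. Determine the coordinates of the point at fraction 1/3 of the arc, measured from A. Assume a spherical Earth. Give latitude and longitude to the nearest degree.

Write both endpoints as unit vectors p₁, p₂ with components (cos φ cos λ, cos φ sin λ, sin φ).
The central angle between the endpoints is δ = arccos(p₁·p₂) ≈ 1.518 rad (87.0°).
Interpolate at f = 1/3 with slerp weights a = sin((1−f)δ)/sin δ ≈ 0.849, b = sin(fδ)/sin δ ≈ 0.485.
p = a·p₁ + b·p₂ ≈ (0.604, 0.406, 0.685); φ = arcsin(p_z) ≈ 43.27°, λ = atan2(p_y, p_x) ≈ 33.92°.

≈ lat 43°, lon 34°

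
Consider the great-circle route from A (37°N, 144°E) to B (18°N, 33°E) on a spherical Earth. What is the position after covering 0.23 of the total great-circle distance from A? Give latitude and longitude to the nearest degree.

≈ (44°N, 117°E)

Convert each endpoint to a unit vector on the sphere (x = cos φ cos λ, y = cos φ sin λ, z = sin φ).
The central angle between the endpoints is δ = arccos(p₁·p₂) ≈ 1.657 rad (94.9°).
Interpolate at f = 0.23 with slerp weights a = sin((1−f)δ)/sin δ ≈ 0.960, b = sin(fδ)/sin δ ≈ 0.373.
p = a·p₁ + b·p₂ ≈ (-0.323, 0.644, 0.693); φ = arcsin(p_z) ≈ 43.90°, λ = atan2(p_y, p_x) ≈ 116.61°.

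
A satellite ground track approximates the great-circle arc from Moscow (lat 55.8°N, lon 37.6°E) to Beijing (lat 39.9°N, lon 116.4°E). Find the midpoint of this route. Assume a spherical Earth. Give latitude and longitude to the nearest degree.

Write both endpoints as unit vectors p₁, p₂ with components (cos φ cos λ, cos φ sin λ, sin φ).
The central angle between the endpoints is δ = arccos(p₁·p₂) ≈ 0.909 rad (52.1°).
Interpolate at f = 1/2 with slerp weights a = sin((1−f)δ)/sin δ ≈ 0.557, b = sin(fδ)/sin δ ≈ 0.557.
p = a·p₁ + b·p₂ ≈ (0.058, 0.573, 0.817); φ = arcsin(p_z) ≈ 54.81°, λ = atan2(p_y, p_x) ≈ 84.22°.

≈ lat 55°N, lon 84°E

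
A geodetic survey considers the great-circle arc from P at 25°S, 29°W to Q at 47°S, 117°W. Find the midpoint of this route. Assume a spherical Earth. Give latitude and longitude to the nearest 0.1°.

From cos δ = sin φ₁ sin φ₂ + cos φ₁ cos φ₂ cos Δλ, the central angle is δ ≈ 1.234 rad (70.7°).
Interpolate at f = 1/2 with slerp weights a = sin((1−f)δ)/sin δ ≈ 0.613, b = sin(fδ)/sin δ ≈ 0.613.
p = a·p₁ + b·p₂ ≈ (0.296, -0.642, -0.707); φ = arcsin(p_z) ≈ -45.02°, λ = atan2(p_y, p_x) ≈ -65.23°.

≈ 45.0°S, 65.2°W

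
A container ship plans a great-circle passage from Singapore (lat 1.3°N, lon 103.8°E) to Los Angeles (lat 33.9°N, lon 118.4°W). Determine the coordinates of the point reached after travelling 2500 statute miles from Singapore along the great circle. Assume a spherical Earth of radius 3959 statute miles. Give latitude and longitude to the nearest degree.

Convert each endpoint to a unit vector on the sphere (x = cos φ cos λ, y = cos φ sin λ, z = sin φ).
The central angle between the endpoints is δ = arccos(p₁·p₂) ≈ 2.217 rad (127.0°). The total great-circle distance is δ·R ≈ 2.217 × 3959 ≈ 8777 mi, so the target fraction is f = 2500/8777 ≈ 0.285.
Interpolate at f ≈ 0.285 with slerp weights a = sin((1−f)δ)/sin δ ≈ 1.252, b = sin(fδ)/sin δ ≈ 0.739.
p = a·p₁ + b·p₂ ≈ (-0.591, 0.676, 0.441); φ = arcsin(p_z) ≈ 26.15°, λ = atan2(p_y, p_x) ≈ 131.14°.

≈ lat 26°N, lon 131°E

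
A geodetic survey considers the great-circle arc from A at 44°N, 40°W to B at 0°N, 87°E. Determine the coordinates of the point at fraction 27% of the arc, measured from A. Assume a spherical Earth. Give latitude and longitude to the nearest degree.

≈ 50°N, 6°E

The haversine formula gives a central angle δ ≈ 2.019 rad (115.7°) between the endpoints.
Interpolate at f = 0.27 with slerp weights a = sin((1−f)δ)/sin δ ≈ 1.104, b = sin(fδ)/sin δ ≈ 0.575.
p = a·p₁ + b·p₂ ≈ (0.639, 0.064, 0.767); φ = arcsin(p_z) ≈ 50.08°, λ = atan2(p_y, p_x) ≈ 5.71°.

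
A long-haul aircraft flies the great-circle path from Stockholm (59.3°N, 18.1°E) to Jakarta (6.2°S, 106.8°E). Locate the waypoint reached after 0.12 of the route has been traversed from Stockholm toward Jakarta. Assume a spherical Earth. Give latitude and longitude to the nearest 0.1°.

≈ 56.7°N, 39.0°E

Write both endpoints as unit vectors p₁, p₂ with components (cos φ cos λ, cos φ sin λ, sin φ).
The central angle between the endpoints is δ = arccos(p₁·p₂) ≈ 1.652 rad (94.7°).
Interpolate at f = 0.12 with slerp weights a = sin((1−f)δ)/sin δ ≈ 0.996, b = sin(fδ)/sin δ ≈ 0.198.
p = a·p₁ + b·p₂ ≈ (0.427, 0.346, 0.835); φ = arcsin(p_z) ≈ 56.67°, λ = atan2(p_y, p_x) ≈ 39.04°.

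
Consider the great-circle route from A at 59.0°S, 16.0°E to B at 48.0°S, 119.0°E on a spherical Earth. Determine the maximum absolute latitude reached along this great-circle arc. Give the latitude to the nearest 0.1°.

≈ 66.1°S

The great circle lies in the plane with unit normal n̂ = (p₁ × p₂)/|p₁ × p₂|.
Here n̂_z ≈ +0.405; the vertex latitude is φ_max = arccos|n̂_z| ≈ 66.1°.
Check via Clairaut: cos φ_max = |cos φ₁| · sin C = cos(59.0°)·sin(128.1°) ≈ 0.405, again giving ≈ 66.1°.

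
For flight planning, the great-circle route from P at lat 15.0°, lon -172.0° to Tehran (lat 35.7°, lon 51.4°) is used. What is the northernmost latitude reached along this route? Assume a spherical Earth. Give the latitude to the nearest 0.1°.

The great circle lies in the plane with unit normal n̂ = (p₁ × p₂)/|p₁ × p₂|.
Here n̂_z ≈ -0.594; the vertex latitude is φ_max = arccos|n̂_z| ≈ 53.6°.
Check via Clairaut: cos φ_max = |cos φ₁| · sin C = cos(15.0°)·sin(37.9°) ≈ 0.594, again giving ≈ 53.6°.

≈ 53.6°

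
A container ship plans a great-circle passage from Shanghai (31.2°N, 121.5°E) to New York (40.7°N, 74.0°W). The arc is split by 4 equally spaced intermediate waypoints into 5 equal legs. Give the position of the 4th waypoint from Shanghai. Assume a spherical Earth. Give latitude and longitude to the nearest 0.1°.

The haversine formula gives a central angle δ ≈ 1.862 rad (106.7°) between the endpoints.
Interpolate at f = 4/5 with slerp weights a = sin((1−f)δ)/sin δ ≈ 0.380, b = sin(fδ)/sin δ ≈ 1.041.
p = a·p₁ + b·p₂ ≈ (0.048, -0.481, 0.875); φ = arcsin(p_z) ≈ 61.08°, λ = atan2(p_y, p_x) ≈ -84.34°.

≈ 61.1°N, 84.3°W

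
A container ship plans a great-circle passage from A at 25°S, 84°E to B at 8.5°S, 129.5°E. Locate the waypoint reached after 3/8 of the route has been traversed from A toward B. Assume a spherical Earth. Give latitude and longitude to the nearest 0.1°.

Convert each endpoint to a unit vector on the sphere (x = cos φ cos λ, y = cos φ sin λ, z = sin φ).
The central angle between the endpoints is δ = arccos(p₁·p₂) ≈ 0.808 rad (46.3°).
Interpolate at f = 3/8 with slerp weights a = sin((1−f)δ)/sin δ ≈ 0.669, b = sin(fδ)/sin δ ≈ 0.413.
p = a·p₁ + b·p₂ ≈ (-0.196, 0.918, -0.344); φ = arcsin(p_z) ≈ -20.11°, λ = atan2(p_y, p_x) ≈ 102.07°.

≈ 20.1°S, 102.1°E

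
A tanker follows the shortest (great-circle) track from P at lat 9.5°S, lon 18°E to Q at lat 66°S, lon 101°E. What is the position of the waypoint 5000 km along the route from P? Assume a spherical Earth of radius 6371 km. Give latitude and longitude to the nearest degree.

Convert each endpoint to a unit vector on the sphere (x = cos φ cos λ, y = cos φ sin λ, z = sin φ).
The central angle between the endpoints is δ = arccos(p₁·p₂) ≈ 1.370 rad (78.5°). The total great-circle distance is δ·R ≈ 1.370 × 6371 ≈ 8727 km, so the target fraction is f = 5000/8727 ≈ 0.573.
Interpolate at f ≈ 0.573 with slerp weights a = sin((1−f)δ)/sin δ ≈ 0.564, b = sin(fδ)/sin δ ≈ 0.721.
p = a·p₁ + b·p₂ ≈ (0.473, 0.460, -0.752); φ = arcsin(p_z) ≈ -48.75°, λ = atan2(p_y, p_x) ≈ 44.21°.

≈ lat 49°S, lon 44°E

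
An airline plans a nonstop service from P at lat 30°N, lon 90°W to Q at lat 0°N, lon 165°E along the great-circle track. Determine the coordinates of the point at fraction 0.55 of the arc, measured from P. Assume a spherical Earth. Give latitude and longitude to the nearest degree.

≈ lat 22°N, lon 153°W

Convert each endpoint to a unit vector on the sphere (x = cos φ cos λ, y = cos φ sin λ, z = sin φ).
The central angle between the endpoints is δ = arccos(p₁·p₂) ≈ 1.797 rad (103.0°).
Interpolate at f = 0.55 with slerp weights a = sin((1−f)δ)/sin δ ≈ 0.742, b = sin(fδ)/sin δ ≈ 0.857.
p = a·p₁ + b·p₂ ≈ (-0.828, -0.421, 0.371); φ = arcsin(p_z) ≈ 21.78°, λ = atan2(p_y, p_x) ≈ -153.04°.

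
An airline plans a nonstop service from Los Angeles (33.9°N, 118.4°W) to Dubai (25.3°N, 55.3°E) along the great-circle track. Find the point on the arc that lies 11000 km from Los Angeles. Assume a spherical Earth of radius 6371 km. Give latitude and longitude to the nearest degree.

From cos δ = sin φ₁ sin φ₂ + cos φ₁ cos φ₂ cos Δλ, the central angle is δ ≈ 2.103 rad (120.5°). The total great-circle distance is δ·R ≈ 2.103 × 6371 ≈ 13399 km, so the target fraction is f = 11000/13399 ≈ 0.821.
Interpolate at f ≈ 0.821 with slerp weights a = sin((1−f)δ)/sin δ ≈ 0.427, b = sin(fδ)/sin δ ≈ 1.147.
p = a·p₁ + b·p₂ ≈ (0.422, 0.541, 0.728); φ = arcsin(p_z) ≈ 46.72°, λ = atan2(p_y, p_x) ≈ 52.05°.

≈ 47°N, 52°E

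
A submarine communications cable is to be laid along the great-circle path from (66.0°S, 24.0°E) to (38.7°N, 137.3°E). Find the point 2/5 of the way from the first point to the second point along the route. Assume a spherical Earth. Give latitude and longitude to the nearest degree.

Write both endpoints as unit vectors p₁, p₂ with components (cos φ cos λ, cos φ sin λ, sin φ).
The central angle between the endpoints is δ = arccos(p₁·p₂) ≈ 2.342 rad (134.2°).
Interpolate at f = 2/5 with slerp weights a = sin((1−f)δ)/sin δ ≈ 1.375, b = sin(fδ)/sin δ ≈ 1.123.
p = a·p₁ + b·p₂ ≈ (-0.133, 0.822, -0.554); φ = arcsin(p_z) ≈ -33.64°, λ = atan2(p_y, p_x) ≈ 99.21°.

≈ (34°S, 99°E)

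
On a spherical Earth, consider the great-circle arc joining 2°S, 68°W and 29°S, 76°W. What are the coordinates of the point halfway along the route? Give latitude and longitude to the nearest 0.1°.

The haversine formula gives a central angle δ ≈ 0.490 rad (28.1°) between the endpoints.
Interpolate at f = 1/2 with slerp weights a = sin((1−f)δ)/sin δ ≈ 0.515, b = sin(fδ)/sin δ ≈ 0.515.
p = a·p₁ + b·p₂ ≈ (0.302, -0.915, -0.268); φ = arcsin(p_z) ≈ -15.54°, λ = atan2(p_y, p_x) ≈ -71.73°.

≈ 15.5°S, 71.7°W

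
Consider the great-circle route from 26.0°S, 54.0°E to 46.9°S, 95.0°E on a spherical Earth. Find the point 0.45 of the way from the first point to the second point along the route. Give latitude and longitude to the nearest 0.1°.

≈ 37.1°S, 69.6°E

Write both endpoints as unit vectors p₁, p₂ with components (cos φ cos λ, cos φ sin λ, sin φ).
The central angle between the endpoints is δ = arccos(p₁·p₂) ≈ 0.670 rad (38.4°).
Interpolate at f = 0.45 with slerp weights a = sin((1−f)δ)/sin δ ≈ 0.580, b = sin(fδ)/sin δ ≈ 0.478.
p = a·p₁ + b·p₂ ≈ (0.278, 0.747, -0.603); φ = arcsin(p_z) ≈ -37.12°, λ = atan2(p_y, p_x) ≈ 69.60°.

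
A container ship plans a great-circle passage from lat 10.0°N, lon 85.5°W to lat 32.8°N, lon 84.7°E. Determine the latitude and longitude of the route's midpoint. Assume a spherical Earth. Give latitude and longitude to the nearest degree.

From cos δ = sin φ₁ sin φ₂ + cos φ₁ cos φ₂ cos Δλ, the central angle is δ ≈ 2.377 rad (136.2°).
Interpolate at f = 1/2 with slerp weights a = sin((1−f)δ)/sin δ ≈ 1.340, b = sin(fδ)/sin δ ≈ 1.340.
p = a·p₁ + b·p₂ ≈ (0.208, -0.194, 0.959); φ = arcsin(p_z) ≈ 73.49°, λ = atan2(p_y, p_x) ≈ -43.07°.

≈ lat 73°N, lon 43°W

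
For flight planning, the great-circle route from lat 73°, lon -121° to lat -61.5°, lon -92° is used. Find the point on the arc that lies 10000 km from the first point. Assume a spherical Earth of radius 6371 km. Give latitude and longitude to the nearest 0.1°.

≈ lat -15.9°, lon -100.8°

From cos δ = sin φ₁ sin φ₂ + cos φ₁ cos φ₂ cos Δλ, the central angle is δ ≈ 2.372 rad (135.9°). The total great-circle distance is δ·R ≈ 2.372 × 6371 ≈ 15114 km, so the target fraction is f = 10000/15114 ≈ 0.662.
Interpolate at f ≈ 0.662 with slerp weights a = sin((1−f)δ)/sin δ ≈ 1.034, b = sin(fδ)/sin δ ≈ 1.438.
p = a·p₁ + b·p₂ ≈ (-0.180, -0.945, -0.275); φ = arcsin(p_z) ≈ -15.94°, λ = atan2(p_y, p_x) ≈ -100.77°.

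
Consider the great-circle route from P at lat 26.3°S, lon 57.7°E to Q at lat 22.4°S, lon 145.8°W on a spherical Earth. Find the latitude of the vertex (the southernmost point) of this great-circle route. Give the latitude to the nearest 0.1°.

The great circle lies in the plane with unit normal n̂ = (p₁ × p₂)/|p₁ × p₂|.
Here n̂_z ≈ +0.410; the vertex latitude is φ_max = arccos|n̂_z| ≈ 65.8°.
Check via Clairaut: cos φ_max = |cos φ₁| · sin C = cos(26.3°)·sin(152.8°) ≈ 0.410, again giving ≈ 65.8°.

≈ 65.8°S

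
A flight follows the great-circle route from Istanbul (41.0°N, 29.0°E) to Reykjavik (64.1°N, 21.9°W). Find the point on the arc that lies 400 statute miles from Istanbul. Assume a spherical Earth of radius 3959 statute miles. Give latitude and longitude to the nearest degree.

≈ (46°N, 24°E)

The haversine formula gives a central angle δ ≈ 0.647 rad (37.1°) between the endpoints. The total great-circle distance is δ·R ≈ 0.647 × 3959 ≈ 2560 mi, so the target fraction is f = 400/2560 ≈ 0.156.
Interpolate at f ≈ 0.156 with slerp weights a = sin((1−f)δ)/sin δ ≈ 0.861, b = sin(fδ)/sin δ ≈ 0.167.
p = a·p₁ + b·p₂ ≈ (0.636, 0.288, 0.716); φ = arcsin(p_z) ≈ 45.70°, λ = atan2(p_y, p_x) ≈ 24.34°.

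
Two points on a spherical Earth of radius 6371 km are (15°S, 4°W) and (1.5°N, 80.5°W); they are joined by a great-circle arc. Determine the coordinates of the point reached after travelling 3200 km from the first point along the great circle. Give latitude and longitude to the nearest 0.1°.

≈ (10.7°S, 33.2°W)

Write both endpoints as unit vectors p₁, p₂ with components (cos φ cos λ, cos φ sin λ, sin φ).
The central angle between the endpoints is δ = arccos(p₁·p₂) ≈ 1.350 rad (77.4°). The total great-circle distance is δ·R ≈ 1.350 × 6371 ≈ 8603 km, so the target fraction is f = 3200/8603 ≈ 0.372.
Interpolate at f ≈ 0.372 with slerp weights a = sin((1−f)δ)/sin δ ≈ 0.769, b = sin(fδ)/sin δ ≈ 0.493.
p = a·p₁ + b·p₂ ≈ (0.822, -0.538, -0.186); φ = arcsin(p_z) ≈ -10.72°, λ = atan2(p_y, p_x) ≈ -33.21°.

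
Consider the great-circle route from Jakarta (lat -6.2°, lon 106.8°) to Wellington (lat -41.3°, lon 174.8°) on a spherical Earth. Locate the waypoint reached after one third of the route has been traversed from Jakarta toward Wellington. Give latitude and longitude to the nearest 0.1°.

≈ lat -21.1°, lon 125.1°

Convert each endpoint to a unit vector on the sphere (x = cos φ cos λ, y = cos φ sin λ, z = sin φ).
The central angle between the endpoints is δ = arccos(p₁·p₂) ≈ 1.212 rad (69.4°).
Interpolate at f = 1/3 with slerp weights a = sin((1−f)δ)/sin δ ≈ 0.772, b = sin(fδ)/sin δ ≈ 0.420.
p = a·p₁ + b·p₂ ≈ (-0.536, 0.763, -0.360); φ = arcsin(p_z) ≈ -21.13°, λ = atan2(p_y, p_x) ≈ 125.07°.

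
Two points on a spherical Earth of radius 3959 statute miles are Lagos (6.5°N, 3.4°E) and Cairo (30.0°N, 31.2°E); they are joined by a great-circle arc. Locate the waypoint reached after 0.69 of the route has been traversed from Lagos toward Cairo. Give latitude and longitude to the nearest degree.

Convert each endpoint to a unit vector on the sphere (x = cos φ cos λ, y = cos φ sin λ, z = sin φ).
The central angle between the endpoints is δ = arccos(p₁·p₂) ≈ 0.613 rad (35.1°).
Interpolate at f = 0.69 with slerp weights a = sin((1−f)δ)/sin δ ≈ 0.328, b = sin(fδ)/sin δ ≈ 0.713.
p = a·p₁ + b·p₂ ≈ (0.854, 0.339, 0.394); φ = arcsin(p_z) ≈ 23.20°, λ = atan2(p_y, p_x) ≈ 21.67°.

≈ 23°N, 22°E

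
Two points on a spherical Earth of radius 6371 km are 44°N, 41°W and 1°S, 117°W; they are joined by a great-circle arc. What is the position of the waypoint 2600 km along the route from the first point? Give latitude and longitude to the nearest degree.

Write both endpoints as unit vectors p₁, p₂ with components (cos φ cos λ, cos φ sin λ, sin φ).
The central angle between the endpoints is δ = arccos(p₁·p₂) ≈ 1.408 rad (80.7°). The total great-circle distance is δ·R ≈ 1.408 × 6371 ≈ 8972 km, so the target fraction is f = 2600/8972 ≈ 0.290.
Interpolate at f ≈ 0.290 with slerp weights a = sin((1−f)δ)/sin δ ≈ 0.853, b = sin(fδ)/sin δ ≈ 0.402.
p = a·p₁ + b·p₂ ≈ (0.280, -0.761, 0.585); φ = arcsin(p_z) ≈ 35.83°, λ = atan2(p_y, p_x) ≈ -69.77°.

≈ 36°N, 70°W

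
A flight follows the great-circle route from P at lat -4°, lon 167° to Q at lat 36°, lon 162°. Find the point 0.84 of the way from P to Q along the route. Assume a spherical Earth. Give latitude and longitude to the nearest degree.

Convert each endpoint to a unit vector on the sphere (x = cos φ cos λ, y = cos φ sin λ, z = sin φ).
The central angle between the endpoints is δ = arccos(p₁·p₂) ≈ 0.703 rad (40.3°).
Interpolate at f = 0.84 with slerp weights a = sin((1−f)δ)/sin δ ≈ 0.174, b = sin(fδ)/sin δ ≈ 0.861.
p = a·p₁ + b·p₂ ≈ (-0.831, 0.254, 0.494); φ = arcsin(p_z) ≈ 29.61°, λ = atan2(p_y, p_x) ≈ 162.99°.

≈ lat 30°, lon 163°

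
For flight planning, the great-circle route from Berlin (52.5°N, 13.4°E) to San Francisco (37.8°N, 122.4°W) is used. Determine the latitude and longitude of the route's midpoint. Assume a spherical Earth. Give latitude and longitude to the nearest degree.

Write both endpoints as unit vectors p₁, p₂ with components (cos φ cos λ, cos φ sin λ, sin φ).
The central angle between the endpoints is δ = arccos(p₁·p₂) ≈ 1.429 rad (81.9°).
Interpolate at f = 1/2 with slerp weights a = sin((1−f)δ)/sin δ ≈ 0.662, b = sin(fδ)/sin δ ≈ 0.662.
p = a·p₁ + b·p₂ ≈ (0.112, -0.348, 0.931); φ = arcsin(p_z) ≈ 68.55°, λ = atan2(p_y, p_x) ≈ -72.21°.

≈ (69°N, 72°W)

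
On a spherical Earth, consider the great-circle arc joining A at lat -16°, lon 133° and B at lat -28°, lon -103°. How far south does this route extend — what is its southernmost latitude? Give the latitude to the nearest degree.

≈ -41°

The great circle lies in the plane with unit normal n̂ = (p₁ × p₂)/|p₁ × p₂|.
Here n̂_z ≈ +0.750; the vertex latitude is φ_max = arccos|n̂_z| ≈ 41.4°.
Check via Clairaut: cos φ_max = |cos φ₁| · sin C = cos(16.0°)·sin(128.7°) ≈ 0.750, again giving ≈ 41.4°.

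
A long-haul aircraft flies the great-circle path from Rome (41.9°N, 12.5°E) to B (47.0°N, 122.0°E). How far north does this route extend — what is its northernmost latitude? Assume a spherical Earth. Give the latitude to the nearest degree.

The great circle lies in the plane with unit normal n̂ = (p₁ × p₂)/|p₁ × p₂|.
Here n̂_z ≈ +0.505; the vertex latitude is φ_max = arccos|n̂_z| ≈ 59.7°.

≈ 60°N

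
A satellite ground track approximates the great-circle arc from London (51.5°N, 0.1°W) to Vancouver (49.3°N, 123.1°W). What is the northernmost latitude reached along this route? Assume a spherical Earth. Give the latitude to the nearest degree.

The great circle lies in the plane with unit normal n̂ = (p₁ × p₂)/|p₁ × p₂|.
Here n̂_z ≈ -0.367; the vertex latitude is φ_max = arccos|n̂_z| ≈ 68.5°.

≈ 68°N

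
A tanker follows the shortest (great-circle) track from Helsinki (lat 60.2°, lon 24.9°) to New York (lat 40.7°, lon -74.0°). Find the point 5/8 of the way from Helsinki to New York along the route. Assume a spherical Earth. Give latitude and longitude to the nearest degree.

≈ lat 57°, lon -51°

From cos δ = sin φ₁ sin φ₂ + cos φ₁ cos φ₂ cos Δλ, the central angle is δ ≈ 1.038 rad (59.5°).
Interpolate at f = 5/8 with slerp weights a = sin((1−f)δ)/sin δ ≈ 0.441, b = sin(fδ)/sin δ ≈ 0.701.
p = a·p₁ + b·p₂ ≈ (0.345, -0.419, 0.840); φ = arcsin(p_z) ≈ 57.12°, λ = atan2(p_y, p_x) ≈ -50.52°.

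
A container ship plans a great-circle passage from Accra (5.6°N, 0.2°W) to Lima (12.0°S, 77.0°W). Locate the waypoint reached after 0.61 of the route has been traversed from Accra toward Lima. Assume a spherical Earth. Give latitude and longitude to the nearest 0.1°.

Write both endpoints as unit vectors p₁, p₂ with components (cos φ cos λ, cos φ sin λ, sin φ).
The central angle between the endpoints is δ = arccos(p₁·p₂) ≈ 1.367 rad (78.3°).
Interpolate at f = 0.61 with slerp weights a = sin((1−f)δ)/sin δ ≈ 0.519, b = sin(fδ)/sin δ ≈ 0.756.
p = a·p₁ + b·p₂ ≈ (0.683, -0.723, -0.107); φ = arcsin(p_z) ≈ -6.12°, λ = atan2(p_y, p_x) ≈ -46.61°.

≈ (6.1°S, 46.6°W)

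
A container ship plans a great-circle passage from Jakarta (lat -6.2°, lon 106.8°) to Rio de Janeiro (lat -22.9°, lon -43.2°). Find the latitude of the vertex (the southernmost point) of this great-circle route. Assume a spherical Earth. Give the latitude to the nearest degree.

The great circle lies in the plane with unit normal n̂ = (p₁ × p₂)/|p₁ × p₂|.
Here n̂_z ≈ -0.694; the vertex latitude is φ_max = arccos|n̂_z| ≈ 46.1°.
Check via Clairaut: cos φ_max = |cos φ₁| · sin C = cos(6.2°)·sin(135.8°) ≈ 0.694, again giving ≈ 46.1°.

≈ -46°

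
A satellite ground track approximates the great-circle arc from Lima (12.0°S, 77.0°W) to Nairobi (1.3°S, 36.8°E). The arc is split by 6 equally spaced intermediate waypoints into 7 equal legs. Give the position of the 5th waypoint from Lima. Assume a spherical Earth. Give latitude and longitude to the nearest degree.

≈ (8°S, 5°E)

Convert each endpoint to a unit vector on the sphere (x = cos φ cos λ, y = cos φ sin λ, z = sin φ).
The central angle between the endpoints is δ = arccos(p₁·p₂) ≈ 1.971 rad (112.9°).
Interpolate at f = 5/7 with slerp weights a = sin((1−f)δ)/sin δ ≈ 0.580, b = sin(fδ)/sin δ ≈ 1.072.
p = a·p₁ + b·p₂ ≈ (0.985, 0.089, -0.145); φ = arcsin(p_z) ≈ -8.33°, λ = atan2(p_y, p_x) ≈ 5.17°.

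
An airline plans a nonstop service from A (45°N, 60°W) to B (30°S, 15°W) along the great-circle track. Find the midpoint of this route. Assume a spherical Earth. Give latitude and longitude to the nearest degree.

≈ (8°N, 35°W)

The haversine formula gives a central angle δ ≈ 1.491 rad (85.4°) between the endpoints.
Interpolate at f = 1/2 with slerp weights a = sin((1−f)δ)/sin δ ≈ 0.681, b = sin(fδ)/sin δ ≈ 0.681.
p = a·p₁ + b·p₂ ≈ (0.810, -0.569, 0.141); φ = arcsin(p_z) ≈ 8.10°, λ = atan2(p_y, p_x) ≈ -35.10°.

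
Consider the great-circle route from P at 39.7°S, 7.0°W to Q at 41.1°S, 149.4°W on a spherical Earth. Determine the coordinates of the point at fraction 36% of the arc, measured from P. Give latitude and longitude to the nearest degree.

≈ 65°S, 44°W

Convert each endpoint to a unit vector on the sphere (x = cos φ cos λ, y = cos φ sin λ, z = sin φ).
The central angle between the endpoints is δ = arccos(p₁·p₂) ≈ 1.610 rad (92.3°).
Interpolate at f = 0.36 with slerp weights a = sin((1−f)δ)/sin δ ≈ 0.858, b = sin(fδ)/sin δ ≈ 0.548.
p = a·p₁ + b·p₂ ≈ (0.300, -0.291, -0.909); φ = arcsin(p_z) ≈ -65.31°, λ = atan2(p_y, p_x) ≈ -44.12°.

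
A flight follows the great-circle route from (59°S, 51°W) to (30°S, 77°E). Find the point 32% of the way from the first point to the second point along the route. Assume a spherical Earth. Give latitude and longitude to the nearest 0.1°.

≈ (69.0°S, 6.6°E)

Convert each endpoint to a unit vector on the sphere (x = cos φ cos λ, y = cos φ sin λ, z = sin φ).
The central angle between the endpoints is δ = arccos(p₁·p₂) ≈ 1.416 rad (81.1°).
Interpolate at f = 0.32 with slerp weights a = sin((1−f)δ)/sin δ ≈ 0.831, b = sin(fδ)/sin δ ≈ 0.443.
p = a·p₁ + b·p₂ ≈ (0.356, 0.041, -0.934); φ = arcsin(p_z) ≈ -69.02°, λ = atan2(p_y, p_x) ≈ 6.64°.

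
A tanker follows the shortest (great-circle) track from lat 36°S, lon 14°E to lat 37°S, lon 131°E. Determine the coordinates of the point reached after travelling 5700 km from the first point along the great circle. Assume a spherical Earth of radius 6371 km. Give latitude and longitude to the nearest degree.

≈ lat 54°S, lon 86°E

Convert each endpoint to a unit vector on the sphere (x = cos φ cos λ, y = cos φ sin λ, z = sin φ).
The central angle between the endpoints is δ = arccos(p₁·p₂) ≈ 1.510 rad (86.5°). The total great-circle distance is δ·R ≈ 1.510 × 6371 ≈ 9622 km, so the target fraction is f = 5700/9622 ≈ 0.592.
Interpolate at f ≈ 0.592 with slerp weights a = sin((1−f)δ)/sin δ ≈ 0.579, b = sin(fδ)/sin δ ≈ 0.781.
p = a·p₁ + b·p₂ ≈ (0.045, 0.584, -0.810); φ = arcsin(p_z) ≈ -54.13°, λ = atan2(p_y, p_x) ≈ 85.62°.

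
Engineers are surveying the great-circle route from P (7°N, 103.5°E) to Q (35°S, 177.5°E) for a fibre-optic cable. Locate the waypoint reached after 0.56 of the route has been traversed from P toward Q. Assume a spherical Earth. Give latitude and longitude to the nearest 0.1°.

≈ (20.0°S, 140.7°E)

The haversine formula gives a central angle δ ≈ 1.416 rad (81.1°) between the endpoints.
Interpolate at f = 0.56 with slerp weights a = sin((1−f)δ)/sin δ ≈ 0.591, b = sin(fδ)/sin δ ≈ 0.721.
p = a·p₁ + b·p₂ ≈ (-0.727, 0.596, -0.342); φ = arcsin(p_z) ≈ -19.97°, λ = atan2(p_y, p_x) ≈ 140.66°.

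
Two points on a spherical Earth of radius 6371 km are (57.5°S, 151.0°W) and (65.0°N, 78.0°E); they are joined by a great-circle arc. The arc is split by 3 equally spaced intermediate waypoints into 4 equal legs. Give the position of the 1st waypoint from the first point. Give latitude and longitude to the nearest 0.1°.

Convert each endpoint to a unit vector on the sphere (x = cos φ cos λ, y = cos φ sin λ, z = sin φ).
The central angle between the endpoints is δ = arccos(p₁·p₂) ≈ 2.722 rad (156.0°).
Interpolate at f = 1/4 with slerp weights a = sin((1−f)δ)/sin δ ≈ 2.189, b = sin(fδ)/sin δ ≈ 1.545.
p = a·p₁ + b·p₂ ≈ (-0.893, 0.069, -0.445); φ = arcsin(p_z) ≈ -26.45°, λ = atan2(p_y, p_x) ≈ 175.60°.

≈ (26.4°S, 175.6°E)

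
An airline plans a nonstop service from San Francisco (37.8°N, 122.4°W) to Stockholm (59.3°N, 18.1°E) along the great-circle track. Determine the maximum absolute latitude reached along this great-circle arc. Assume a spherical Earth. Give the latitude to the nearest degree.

The great circle lies in the plane with unit normal n̂ = (p₁ × p₂)/|p₁ × p₂|.
Here n̂_z ≈ +0.263; the vertex latitude is φ_max = arccos|n̂_z| ≈ 74.8°.

≈ 75°N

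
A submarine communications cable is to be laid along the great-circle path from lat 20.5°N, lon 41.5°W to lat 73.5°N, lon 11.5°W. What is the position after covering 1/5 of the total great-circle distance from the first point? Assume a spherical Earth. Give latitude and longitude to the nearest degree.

≈ lat 31°N, lon 39°W

From cos δ = sin φ₁ sin φ₂ + cos φ₁ cos φ₂ cos Δλ, the central angle is δ ≈ 0.969 rad (55.5°).
Interpolate at f = 1/5 with slerp weights a = sin((1−f)δ)/sin δ ≈ 0.849, b = sin(fδ)/sin δ ≈ 0.234.
p = a·p₁ + b·p₂ ≈ (0.661, -0.540, 0.521); φ = arcsin(p_z) ≈ 31.42°, λ = atan2(p_y, p_x) ≈ -39.27°.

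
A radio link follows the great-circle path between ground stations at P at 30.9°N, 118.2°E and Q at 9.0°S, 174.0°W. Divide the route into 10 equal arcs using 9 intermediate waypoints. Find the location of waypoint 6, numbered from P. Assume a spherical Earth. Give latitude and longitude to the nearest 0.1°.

The haversine formula gives a central angle δ ≈ 1.329 rad (76.1°) between the endpoints.
Interpolate at f = 6/10 with slerp weights a = sin((1−f)δ)/sin δ ≈ 0.522, b = sin(fδ)/sin δ ≈ 0.737.
p = a·p₁ + b·p₂ ≈ (-0.935, 0.319, 0.153); φ = arcsin(p_z) ≈ 8.79°, λ = atan2(p_y, p_x) ≈ 161.19°.

≈ 8.8°N, 161.2°E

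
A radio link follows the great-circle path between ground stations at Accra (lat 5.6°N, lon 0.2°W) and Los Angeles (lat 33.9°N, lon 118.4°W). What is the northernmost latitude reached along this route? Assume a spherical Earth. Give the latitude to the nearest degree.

The great circle lies in the plane with unit normal n̂ = (p₁ × p₂)/|p₁ × p₂|.
Here n̂_z ≈ -0.773; the vertex latitude is φ_max = arccos|n̂_z| ≈ 39.4°.

≈ 39°N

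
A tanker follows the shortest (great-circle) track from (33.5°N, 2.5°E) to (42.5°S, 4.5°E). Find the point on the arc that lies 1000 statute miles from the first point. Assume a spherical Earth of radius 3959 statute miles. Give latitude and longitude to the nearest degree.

Write both endpoints as unit vectors p₁, p₂ with components (cos φ cos λ, cos φ sin λ, sin φ).
The central angle between the endpoints is δ = arccos(p₁·p₂) ≈ 1.327 rad (76.0°). The total great-circle distance is δ·R ≈ 1.327 × 3959 ≈ 5253 mi, so the target fraction is f = 1000/5253 ≈ 0.190.
Interpolate at f ≈ 0.190 with slerp weights a = sin((1−f)δ)/sin δ ≈ 0.906, b = sin(fδ)/sin δ ≈ 0.258.
p = a·p₁ + b·p₂ ≈ (0.944, 0.048, 0.326); φ = arcsin(p_z) ≈ 19.03°, λ = atan2(p_y, p_x) ≈ 2.90°.

≈ (19°N, 3°E)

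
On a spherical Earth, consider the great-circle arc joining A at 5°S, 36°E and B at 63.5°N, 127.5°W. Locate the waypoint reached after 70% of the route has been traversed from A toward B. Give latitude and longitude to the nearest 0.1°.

≈ 76.3°N, 2.0°W

The haversine formula gives a central angle δ ≈ 2.099 rad (120.3°) between the endpoints.
Interpolate at f = 0.70 with slerp weights a = sin((1−f)δ)/sin δ ≈ 0.682, b = sin(fδ)/sin δ ≈ 1.152.
p = a·p₁ + b·p₂ ≈ (0.237, -0.008, 0.972); φ = arcsin(p_z) ≈ 76.30°, λ = atan2(p_y, p_x) ≈ -2.05°.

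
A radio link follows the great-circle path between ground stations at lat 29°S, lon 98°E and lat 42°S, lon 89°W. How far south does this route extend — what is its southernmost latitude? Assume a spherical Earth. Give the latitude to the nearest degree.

The great circle lies in the plane with unit normal n̂ = (p₁ × p₂)/|p₁ × p₂|.
Here n̂_z ≈ +0.084; the vertex latitude is φ_max = arccos|n̂_z| ≈ 85.2°.
Check via Clairaut: cos φ_max = |cos φ₁| · sin C = cos(29.0°)·sin(174.5°) ≈ 0.084, again giving ≈ 85.2°.

≈ 85°S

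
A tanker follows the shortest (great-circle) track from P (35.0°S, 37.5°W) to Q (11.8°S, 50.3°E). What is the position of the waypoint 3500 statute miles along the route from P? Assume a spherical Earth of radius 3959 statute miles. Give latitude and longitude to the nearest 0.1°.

≈ (27.2°S, 21.8°E)

Convert each endpoint to a unit vector on the sphere (x = cos φ cos λ, y = cos φ sin λ, z = sin φ).
The central angle between the endpoints is δ = arccos(p₁·p₂) ≈ 1.422 rad (81.5°). The total great-circle distance is δ·R ≈ 1.422 × 3959 ≈ 5630 mi, so the target fraction is f = 3500/5630 ≈ 0.622.
Interpolate at f ≈ 0.622 with slerp weights a = sin((1−f)δ)/sin δ ≈ 0.518, b = sin(fδ)/sin δ ≈ 0.782.
p = a·p₁ + b·p₂ ≈ (0.826, 0.330, -0.457); φ = arcsin(p_z) ≈ -27.20°, λ = atan2(p_y, p_x) ≈ 21.81°.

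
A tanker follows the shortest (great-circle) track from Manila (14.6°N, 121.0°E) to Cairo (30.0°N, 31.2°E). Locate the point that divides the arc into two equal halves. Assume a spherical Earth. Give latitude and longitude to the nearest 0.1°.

≈ 30.0°N, 79.3°E

Convert each endpoint to a unit vector on the sphere (x = cos φ cos λ, y = cos φ sin λ, z = sin φ).
The central angle between the endpoints is δ = arccos(p₁·p₂) ≈ 1.441 rad (82.6°).
Interpolate at f = 1/2 with slerp weights a = sin((1−f)δ)/sin δ ≈ 0.665, b = sin(fδ)/sin δ ≈ 0.665.
p = a·p₁ + b·p₂ ≈ (0.161, 0.851, 0.500); φ = arcsin(p_z) ≈ 30.03°, λ = atan2(p_y, p_x) ≈ 79.26°.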